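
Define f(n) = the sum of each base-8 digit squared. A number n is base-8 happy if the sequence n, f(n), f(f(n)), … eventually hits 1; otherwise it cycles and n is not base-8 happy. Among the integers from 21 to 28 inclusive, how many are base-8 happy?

21: 21 → 29 → 34 → 20 → 20  — not base-8 happy
22: 22 → 40 → 25 → 10 → 5 → 25  — not base-8 happy
23: 23 → 53 → 61 → 74 → 6 → 36 → 32 → 16 → 4 → 16  — not base-8 happy
24: 24 → 9 → 2 → 4 → 16 → 4  — not base-8 happy
25: 25 → 10 → 5 → 25  — not base-8 happy
26: 26 → 13 → 26  — not base-8 happy
27: 27 → 18 → 8 → 1  — base-8 happy
28: 28 → 25 → 10 → 5 → 25  — not base-8 happy
base-8 happy: 27

1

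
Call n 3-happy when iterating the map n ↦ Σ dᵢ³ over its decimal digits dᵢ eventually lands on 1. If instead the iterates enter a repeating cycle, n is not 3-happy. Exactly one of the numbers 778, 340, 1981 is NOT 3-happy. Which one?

340

778: 778 → 1198 → 1243 → 100 → 1  — reaches 1 (3-happy)
340: 340 → 91 → 730 → 370 → 370  — repeats 370 (not 3-happy)
1981: 1981 → 1243 → 100 → 1  — reaches 1 (3-happy)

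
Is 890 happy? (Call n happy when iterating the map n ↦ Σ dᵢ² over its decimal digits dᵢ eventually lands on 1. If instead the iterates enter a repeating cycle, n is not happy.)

not happy

890 → 145
145 → 42
42 → 20
20 → 4
4 → 16
16 → 37
37 → 58
58 → 89
89 → 145  — 145 already seen; the sequence cycles without reaching 1.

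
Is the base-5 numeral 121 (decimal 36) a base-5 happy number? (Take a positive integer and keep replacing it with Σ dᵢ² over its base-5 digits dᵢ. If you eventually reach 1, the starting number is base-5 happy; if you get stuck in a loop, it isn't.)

not base-5 happy

36 = (1,2,1)_5 → 1² + 2² + 1² = 1 + 4 + 1 = 6
6 = (1,1)_5 → 1² + 1² = 1 + 1 = 2
2 = (2)_5 → 2² = 4
4 = (4)_5 → 4² = 16
16 = (3,1)_5 → 3² + 1² = 9 + 1 = 10
10 = (2,0)_5 → 2² + 0² = 4 + 0 = 4  — 4 already seen; the sequence cycles without reaching 1.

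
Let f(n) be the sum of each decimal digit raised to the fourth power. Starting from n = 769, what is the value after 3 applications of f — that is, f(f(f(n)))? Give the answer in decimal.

769 → 7⁴ + 6⁴ + 9⁴ = 2401 + 1296 + 6561 = 10258
10258 → 1⁴ + 0⁴ + 2⁴ + 5⁴ + 8⁴ = 1 + 0 + 16 + 625 + 4096 = 4738
4738 → 4⁴ + 7⁴ + 3⁴ + 8⁴ = 256 + 2401 + 81 + 4096 = 6834

6834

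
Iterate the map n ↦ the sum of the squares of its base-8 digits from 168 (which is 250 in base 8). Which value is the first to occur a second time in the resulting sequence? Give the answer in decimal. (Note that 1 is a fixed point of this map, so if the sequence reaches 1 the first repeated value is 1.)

20

168 = (2,5,0)_8 → 2² + 5² + 0² = 4 + 25 + 0 = 29
29 = (3,5)_8 → 3² + 5² = 9 + 25 = 34
34 = (4,2)_8 → 4² + 2² = 16 + 4 = 20
20 = (2,4)_8 → 2² + 4² = 4 + 16 = 20  — 20 already appeared earlier.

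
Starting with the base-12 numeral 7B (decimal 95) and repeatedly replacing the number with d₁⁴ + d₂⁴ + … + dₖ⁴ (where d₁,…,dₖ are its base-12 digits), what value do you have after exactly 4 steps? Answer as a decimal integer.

6659

95 = (7,11)_12 → 7⁴ + 11⁴ = 2401 + 14641 = 17042
17042 = (9,10,4,2)_12 → 9⁴ + 10⁴ + 4⁴ + 2⁴ = 6561 + 10000 + 256 + 16 = 16833
16833 = (9,8,10,9)_12 → 9⁴ + 8⁴ + 10⁴ + 9⁴ = 6561 + 4096 + 10000 + 6561 = 27218
27218 = (1,3,9,0,2)_12 → 1⁴ + 3⁴ + 9⁴ + 0⁴ + 2⁴ = 1 + 81 + 6561 + 0 + 16 = 6659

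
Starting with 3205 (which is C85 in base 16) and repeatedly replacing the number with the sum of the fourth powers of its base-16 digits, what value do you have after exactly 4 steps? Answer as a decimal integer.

3205 = (12,8,5)_16 → 12⁴ + 8⁴ + 5⁴ = 20736 + 4096 + 625 = 25457
25457 = (6,3,7,1)_16 → 6⁴ + 3⁴ + 7⁴ + 1⁴ = 1296 + 81 + 2401 + 1 = 3779
3779 = (14,12,3)_16 → 14⁴ + 12⁴ + 3⁴ = 38416 + 20736 + 81 = 59233
59233 = (14,7,6,1)_16 → 14⁴ + 7⁴ + 6⁴ + 1⁴ = 38416 + 2401 + 1296 + 1 = 42114

42114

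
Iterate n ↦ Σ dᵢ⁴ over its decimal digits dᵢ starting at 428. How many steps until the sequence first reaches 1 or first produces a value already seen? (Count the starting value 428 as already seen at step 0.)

428 → 4⁴ + 2⁴ + 8⁴ = 4368
4368 → 4⁴ + 3⁴ + 6⁴ + 8⁴ = 5729
5729 → 5⁴ + 7⁴ + 2⁴ + 9⁴ = 9603
9603 → 9⁴ + 6⁴ + 0⁴ + 3⁴ = 7938
7938 → 7⁴ + 9⁴ + 3⁴ + 8⁴ = 13139
13139 → 1⁴ + 3⁴ + 1⁴ + 3⁴ + 9⁴ = 6725
6725 → 6⁴ + 7⁴ + 2⁴ + 5⁴ = 4338
4338 → 4⁴ + 3⁴ + 3⁴ + 8⁴ = 4514
4514 → 4⁴ + 5⁴ + 1⁴ + 4⁴ = 1138
1138 → 1⁴ + 1⁴ + 3⁴ + 8⁴ = 4179
4179 → 4⁴ + 1⁴ + 7⁴ + 9⁴ = 9219
9219 → 9⁴ + 2⁴ + 1⁴ + 9⁴ = 13139  — 13139 repeats.
That took 12 steps.

12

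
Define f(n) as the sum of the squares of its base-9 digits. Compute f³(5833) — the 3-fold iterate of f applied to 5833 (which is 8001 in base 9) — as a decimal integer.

5833 = (8,0,0,1)_9 → 8² + 0² + 0² + 1² = 64 + 0 + 0 + 1 = 65
65 = (7,2)_9 → 7² + 2² = 49 + 4 = 53
53 = (5,8)_9 → 5² + 8² = 25 + 64 = 89

89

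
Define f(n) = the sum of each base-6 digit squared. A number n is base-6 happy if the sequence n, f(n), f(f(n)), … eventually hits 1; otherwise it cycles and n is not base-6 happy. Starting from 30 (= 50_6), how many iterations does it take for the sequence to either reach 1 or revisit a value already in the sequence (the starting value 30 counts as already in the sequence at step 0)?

9

30 = (5,0)_6 → 5² + 0² = 25
25 = (4,1)_6 → 4² + 1² = 17
17 = (2,5)_6 → 2² + 5² = 29
29 = (4,5)_6 → 4² + 5² = 41
41 = (1,0,5)_6 → 1² + 0² + 5² = 26
26 = (4,2)_6 → 4² + 2² = 20
20 = (3,2)_6 → 3² + 2² = 13
13 = (2,1)_6 → 2² + 1² = 5
5 = (5)_6 → 5² = 25  — 25 repeats.
That took 9 steps.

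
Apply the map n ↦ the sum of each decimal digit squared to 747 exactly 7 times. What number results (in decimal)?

747 → 7² + 4² + 7² = 49 + 16 + 49 = 114
114 → 1² + 1² + 4² = 1 + 1 + 16 = 18
18 → 1² + 8² = 1 + 64 = 65
65 → 6² + 5² = 36 + 25 = 61
61 → 6² + 1² = 36 + 1 = 37
37 → 3² + 7² = 9 + 49 = 58
58 → 5² + 8² = 25 + 64 = 89

89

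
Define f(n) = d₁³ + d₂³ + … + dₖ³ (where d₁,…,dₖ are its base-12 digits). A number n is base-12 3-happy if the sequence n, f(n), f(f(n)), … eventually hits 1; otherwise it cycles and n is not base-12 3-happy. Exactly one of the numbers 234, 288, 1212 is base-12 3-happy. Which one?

1212

234: 234 → 560 → 1539 → 1539  — repeats 1539 (not base-12 3-happy)
288: 288 → 8 → 512 → 755 → 1464 → 1008 → 343 → 415 → 1351 → 1136 → 1855 → 1344 → 793 → 342 → 288  — repeats 288 (not base-12 3-happy)
1212: 1212 → 637 → 190 → 1028 → 856 → 1520 → 1728 → 1  — reaches 1 (base-12 3-happy)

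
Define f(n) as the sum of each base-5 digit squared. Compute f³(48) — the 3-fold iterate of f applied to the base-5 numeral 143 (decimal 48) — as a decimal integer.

48 = (1,4,3)_5 → 1² + 4² + 3² = 26
26 = (1,0,1)_5 → 1² + 0² + 1² = 2
2 = (2)_5 → 2² = 4

4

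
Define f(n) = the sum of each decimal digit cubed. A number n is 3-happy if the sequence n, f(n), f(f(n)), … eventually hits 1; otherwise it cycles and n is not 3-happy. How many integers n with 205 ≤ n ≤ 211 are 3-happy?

1

205: 205 → 133 → 55 → 250 → 133  (repeats 133)
206: 206 → 224 → 80 → 512 → 134 → 92 → 737 → 713 → 371 → 371  (repeats 371)
207: 207 → 351 → 153 → 153  (repeats 153)
208: 208 → 520 → 133 → 55 → 250 → 133  (repeats 133)
209: 209 → 737 → 713 → 371 → 371  (repeats 371)
210: 210 → 9 → 729 → 1080 → 513 → 153 → 153  (repeats 153)
211: 211 → 10 → 1  (reaches 1)
3-happy: 211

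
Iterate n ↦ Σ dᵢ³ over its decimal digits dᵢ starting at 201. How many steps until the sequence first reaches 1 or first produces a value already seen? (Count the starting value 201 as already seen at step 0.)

201 → 9
9 → 729
729 → 1080
1080 → 513
513 → 153
153 → 153  — 153 repeats.
That took 6 steps.

6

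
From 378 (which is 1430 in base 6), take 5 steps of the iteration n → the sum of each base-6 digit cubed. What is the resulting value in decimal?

91

378 = (1,4,3,0)_6 → 1³ + 4³ + 3³ + 0³ = 92
92 = (2,3,2)_6 → 2³ + 3³ + 2³ = 43
43 = (1,1,1)_6 → 1³ + 1³ + 1³ = 3
3 = (3)_6 → 3³ = 27
27 = (4,3)_6 → 4³ + 3³ = 91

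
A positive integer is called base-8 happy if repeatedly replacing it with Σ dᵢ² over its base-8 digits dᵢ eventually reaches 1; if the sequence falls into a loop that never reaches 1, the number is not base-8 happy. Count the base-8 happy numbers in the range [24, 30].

24: 24 → 9 → 2 → 4 → 16 → 4  (repeats 4)
25: 25 → 10 → 5 → 25  (repeats 25)
26: 26 → 13 → 26  (repeats 26)
27: 27 → 18 → 8 → 1  (reaches 1)
28: 28 → 25 → 10 → 5 → 25  (repeats 25)
29: 29 → 34 → 20 → 20  (repeats 20)
30: 30 → 45 → 50 → 40 → 25 → 10 → 5 → 25  (repeats 25)
base-8 happy: 27

1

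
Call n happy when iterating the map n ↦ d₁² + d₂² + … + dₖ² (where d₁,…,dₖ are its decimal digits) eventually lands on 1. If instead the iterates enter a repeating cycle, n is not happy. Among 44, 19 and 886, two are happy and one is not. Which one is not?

886

44: 44 → 32 → 13 → 10 → 1  — reaches 1 (happy)
19: 19 → 82 → 68 → 100 → 1  — reaches 1 (happy)
886: 886 → 164 → 53 → 34 → 25 → 29 → 85 → 89 → 145 → 42 → 20 → 4 → 16 → 37 → 58 → 89  — repeats 89 (not happy)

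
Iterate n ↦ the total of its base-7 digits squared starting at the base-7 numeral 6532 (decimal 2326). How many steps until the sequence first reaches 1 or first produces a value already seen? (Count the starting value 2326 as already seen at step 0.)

6

2326 = (6,5,3,2)_7 → 6² + 5² + 3² + 2² = 36 + 25 + 9 + 4 = 74
74 = (1,3,4)_7 → 1² + 3² + 4² = 1 + 9 + 16 = 26
26 = (3,5)_7 → 3² + 5² = 9 + 25 = 34
34 = (4,6)_7 → 4² + 6² = 16 + 36 = 52
52 = (1,0,3)_7 → 1² + 0² + 3² = 1 + 0 + 9 = 10
10 = (1,3)_7 → 1² + 3² = 1 + 9 = 10  — 10 repeats.
That took 6 steps.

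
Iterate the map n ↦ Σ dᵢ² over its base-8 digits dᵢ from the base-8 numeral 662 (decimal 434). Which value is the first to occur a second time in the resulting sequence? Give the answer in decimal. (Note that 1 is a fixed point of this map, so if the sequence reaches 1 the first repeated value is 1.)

434 = (6,6,2)_8 → 76
76 = (1,1,4)_8 → 18
18 = (2,2)_8 → 8
8 = (1,0)_8 → 1  — reached the fixed point 1.
1 → 1, so 1 is the first repeated value.

1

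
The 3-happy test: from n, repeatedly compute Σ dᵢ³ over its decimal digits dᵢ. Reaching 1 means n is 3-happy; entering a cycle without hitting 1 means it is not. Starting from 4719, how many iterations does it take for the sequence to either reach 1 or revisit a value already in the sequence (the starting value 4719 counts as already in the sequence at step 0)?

4719 → 1137
1137 → 372
372 → 378
378 → 882
882 → 1032
1032 → 36
36 → 243
243 → 99
99 → 1458
1458 → 702
702 → 351
351 → 153
153 → 153  — 153 repeats.
That took 13 steps.

13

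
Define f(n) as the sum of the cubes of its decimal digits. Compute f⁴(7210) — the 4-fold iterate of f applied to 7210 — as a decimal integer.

7210 → 7³ + 2³ + 1³ + 0³ = 343 + 8 + 1 + 0 = 352
352 → 3³ + 5³ + 2³ = 27 + 125 + 8 = 160
160 → 1³ + 6³ + 0³ = 1 + 216 + 0 = 217
217 → 2³ + 1³ + 7³ = 8 + 1 + 343 = 352

352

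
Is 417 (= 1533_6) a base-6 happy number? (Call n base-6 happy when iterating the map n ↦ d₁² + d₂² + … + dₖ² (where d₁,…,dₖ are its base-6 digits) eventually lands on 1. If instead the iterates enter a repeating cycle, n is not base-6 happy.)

base-6 happy

417 = (1,5,3,3)_6 → 1² + 5² + 3² + 3² = 44
44 = (1,1,2)_6 → 1² + 1² + 2² = 6
6 = (1,0)_6 → 1² + 0² = 1  — reached 1.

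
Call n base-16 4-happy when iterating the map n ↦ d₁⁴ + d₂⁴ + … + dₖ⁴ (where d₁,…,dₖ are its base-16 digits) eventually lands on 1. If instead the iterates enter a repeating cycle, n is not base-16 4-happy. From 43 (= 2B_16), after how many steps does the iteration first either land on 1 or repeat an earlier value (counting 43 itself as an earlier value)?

43 = (2,11)_16 → 2⁴ + 11⁴ = 16 + 14641 = 14657
14657 = (3,9,4,1)_16 → 3⁴ + 9⁴ + 4⁴ + 1⁴ = 81 + 6561 + 256 + 1 = 6899
6899 = (1,10,15,3)_16 → 1⁴ + 10⁴ + 15⁴ + 3⁴ = 1 + 10000 + 50625 + 81 = 60707
60707 = (14,13,2,3)_16 → 14⁴ + 13⁴ + 2⁴ + 3⁴ = 38416 + 28561 + 16 + 81 = 67074
67074 = (1,0,6,0,2)_16 → 1⁴ + 0⁴ + 6⁴ + 0⁴ + 2⁴ = 1 + 0 + 1296 + 0 + 16 = 1313
1313 = (5,2,1)_16 → 5⁴ + 2⁴ + 1⁴ = 625 + 16 + 1 = 642
642 = (2,8,2)_16 → 2⁴ + 8⁴ + 2⁴ = 16 + 4096 + 16 = 4128
4128 = (1,0,2,0)_16 → 1⁴ + 0⁴ + 2⁴ + 0⁴ = 1 + 0 + 16 + 0 = 17
17 = (1,1)_16 → 1⁴ + 1⁴ = 1 + 1 = 2
2 = (2)_16 → 2⁴ = 16
16 = (1,0)_16 → 1⁴ + 0⁴ = 1 + 0 = 1  — reached 1.
That took 11 steps.

11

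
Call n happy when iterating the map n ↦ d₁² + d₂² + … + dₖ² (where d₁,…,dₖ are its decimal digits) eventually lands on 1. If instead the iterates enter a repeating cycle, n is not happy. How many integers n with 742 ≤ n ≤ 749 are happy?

742: 742 → 69 → 117 → 51 → 26 → 40 → 16 → 37 → 58 → 89 → 145 → 42 → 20 → 4 → 16  — not happy
743: 743 → 74 → 65 → 61 → 37 → 58 → 89 → 145 → 42 → 20 → 4 → 16 → 37  — not happy
744: 744 → 81 → 65 → 61 → 37 → 58 → 89 → 145 → 42 → 20 → 4 → 16 → 37  — not happy
745: 745 → 90 → 81 → 65 → 61 → 37 → 58 → 89 → 145 → 42 → 20 → 4 → 16 → 37  — not happy
746: 746 → 101 → 2 → 4 → 16 → 37 → 58 → 89 → 145 → 42 → 20 → 4  — not happy
747: 747 → 114 → 18 → 65 → 61 → 37 → 58 → 89 → 145 → 42 → 20 → 4 → 16 → 37  — not happy
748: 748 → 129 → 86 → 100 → 1  — happy
749: 749 → 146 → 53 → 34 → 25 → 29 → 85 → 89 → 145 → 42 → 20 → 4 → 16 → 37 → 58 → 89  — not happy
happy: 748

1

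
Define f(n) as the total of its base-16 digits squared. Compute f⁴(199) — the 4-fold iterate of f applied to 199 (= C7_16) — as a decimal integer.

29

199 = (12,7)_16 → 12² + 7² = 193
193 = (12,1)_16 → 12² + 1² = 145
145 = (9,1)_16 → 9² + 1² = 82
82 = (5,2)_16 → 5² + 2² = 29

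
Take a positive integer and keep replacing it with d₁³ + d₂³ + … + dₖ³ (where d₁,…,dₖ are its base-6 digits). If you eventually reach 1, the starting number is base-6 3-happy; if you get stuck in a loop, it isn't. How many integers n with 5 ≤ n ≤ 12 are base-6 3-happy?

5: 5 → 125 → 160 → 136 → 155 → 190 → 190  — not base-6 3-happy
6: 6 → 1  — base-6 3-happy
7: 7 → 2 → 8 → 9 → 28 → 128 → 62 → 73 → 9  — not base-6 3-happy
8: 8 → 9 → 28 → 128 → 62 → 73 → 9  — not base-6 3-happy
9: 9 → 28 → 128 → 62 → 73 → 9  — not base-6 3-happy
10: 10 → 65 → 190 → 190  — not base-6 3-happy
11: 11 → 126 → 54 → 28 → 128 → 62 → 73 → 9 → 28  — not base-6 3-happy
12: 12 → 8 → 9 → 28 → 128 → 62 → 73 → 9  — not base-6 3-happy
base-6 3-happy: 6

1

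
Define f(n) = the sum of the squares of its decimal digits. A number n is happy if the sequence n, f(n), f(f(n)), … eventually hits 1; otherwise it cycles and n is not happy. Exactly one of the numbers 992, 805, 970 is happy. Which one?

970

992: 992 → 166 → 73 → 58 → 89 → 145 → 42 → 20 → 4 → 16 → 37 → 58  — repeats 58 (not happy)
805: 805 → 89 → 145 → 42 → 20 → 4 → 16 → 37 → 58 → 89  — repeats 89 (not happy)
970: 970 → 130 → 10 → 1  — reaches 1 (happy)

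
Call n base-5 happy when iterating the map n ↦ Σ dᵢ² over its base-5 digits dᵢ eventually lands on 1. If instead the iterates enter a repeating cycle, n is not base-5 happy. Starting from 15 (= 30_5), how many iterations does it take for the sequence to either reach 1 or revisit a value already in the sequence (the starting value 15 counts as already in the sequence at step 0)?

4

15 = (3,0)_5 → 3² + 0² = 9 + 0 = 9
9 = (1,4)_5 → 1² + 4² = 1 + 16 = 17
17 = (3,2)_5 → 3² + 2² = 9 + 4 = 13
13 = (2,3)_5 → 2² + 3² = 4 + 9 = 13  — 13 repeats.
That took 4 steps.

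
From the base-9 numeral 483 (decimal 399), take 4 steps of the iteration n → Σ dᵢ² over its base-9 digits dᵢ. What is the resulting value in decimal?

399 = (4,8,3)_9 → 4² + 8² + 3² = 16 + 64 + 9 = 89
89 = (1,0,8)_9 → 1² + 0² + 8² = 1 + 0 + 64 = 65
65 = (7,2)_9 → 7² + 2² = 49 + 4 = 53
53 = (5,8)_9 → 5² + 8² = 25 + 64 = 89

89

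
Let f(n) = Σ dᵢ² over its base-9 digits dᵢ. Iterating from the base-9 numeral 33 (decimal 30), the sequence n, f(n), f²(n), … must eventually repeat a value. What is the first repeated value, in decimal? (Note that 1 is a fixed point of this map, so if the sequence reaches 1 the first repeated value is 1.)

50

30 = (3,3)_9 → 3² + 3² = 9 + 9 = 18
18 = (2,0)_9 → 2² + 0² = 4 + 0 = 4
4 = (4)_9 → 4² = 16
16 = (1,7)_9 → 1² + 7² = 1 + 49 = 50
50 = (5,5)_9 → 5² + 5² = 25 + 25 = 50  — 50 already appeared earlier.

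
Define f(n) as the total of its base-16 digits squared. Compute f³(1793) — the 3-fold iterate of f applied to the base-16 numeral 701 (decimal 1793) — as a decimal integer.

1793 = (7,0,1)_16 → 50
50 = (3,2)_16 → 13
13 = (13)_16 → 169

169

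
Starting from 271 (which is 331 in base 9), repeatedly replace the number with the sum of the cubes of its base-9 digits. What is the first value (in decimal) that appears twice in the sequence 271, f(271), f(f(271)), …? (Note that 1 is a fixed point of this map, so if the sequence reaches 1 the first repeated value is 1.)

27

271 = (3,3,1)_9 → 3³ + 3³ + 1³ = 27 + 27 + 1 = 55
55 = (6,1)_9 → 6³ + 1³ = 216 + 1 = 217
217 = (2,6,1)_9 → 2³ + 6³ + 1³ = 8 + 216 + 1 = 225
225 = (2,7,0)_9 → 2³ + 7³ + 0³ = 8 + 343 + 0 = 351
351 = (4,3,0)_9 → 4³ + 3³ + 0³ = 64 + 27 + 0 = 91
91 = (1,1,1)_9 → 1³ + 1³ + 1³ = 1 + 1 + 1 = 3
3 = (3)_9 → 3³ = 27
27 = (3,0)_9 → 3³ + 0³ = 27 + 0 = 27  — 27 already appeared earlier.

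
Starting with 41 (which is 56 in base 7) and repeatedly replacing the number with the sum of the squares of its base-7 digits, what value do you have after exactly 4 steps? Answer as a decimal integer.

45

41 = (5,6)_7 → 5² + 6² = 25 + 36 = 61
61 = (1,1,5)_7 → 1² + 1² + 5² = 1 + 1 + 25 = 27
27 = (3,6)_7 → 3² + 6² = 9 + 36 = 45
45 = (6,3)_7 → 6² + 3² = 36 + 9 = 45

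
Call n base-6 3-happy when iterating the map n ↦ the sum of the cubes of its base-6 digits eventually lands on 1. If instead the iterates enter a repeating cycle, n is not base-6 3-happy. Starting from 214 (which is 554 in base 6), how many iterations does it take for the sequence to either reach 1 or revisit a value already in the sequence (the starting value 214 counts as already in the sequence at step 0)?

214 = (5,5,4)_6 → 5³ + 5³ + 4³ = 314
314 = (1,2,4,2)_6 → 1³ + 2³ + 4³ + 2³ = 81
81 = (2,1,3)_6 → 2³ + 1³ + 3³ = 36
36 = (1,0,0)_6 → 1³ + 0³ + 0³ = 1  — reached 1.
That took 4 steps.

4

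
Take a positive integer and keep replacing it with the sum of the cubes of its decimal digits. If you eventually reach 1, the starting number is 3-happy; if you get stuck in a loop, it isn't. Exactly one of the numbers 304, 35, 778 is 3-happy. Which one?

778

304: 304 → 91 → 730 → 370 → 370  — repeats 370 (not 3-happy)
35: 35 → 152 → 134 → 92 → 737 → 713 → 371 → 371  — repeats 371 (not 3-happy)
778: 778 → 1198 → 1243 → 100 → 1  — reaches 1 (3-happy)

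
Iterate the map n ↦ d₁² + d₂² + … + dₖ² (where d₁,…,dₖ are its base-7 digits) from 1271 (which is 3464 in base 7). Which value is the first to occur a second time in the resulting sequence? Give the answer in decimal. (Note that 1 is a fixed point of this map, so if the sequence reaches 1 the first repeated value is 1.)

17

1271 = (3,4,6,4)_7 → 3² + 4² + 6² + 4² = 77
77 = (1,4,0)_7 → 1² + 4² + 0² = 17
17 = (2,3)_7 → 2² + 3² = 13
13 = (1,6)_7 → 1² + 6² = 37
37 = (5,2)_7 → 5² + 2² = 29
29 = (4,1)_7 → 4² + 1² = 17  — 17 already appeared earlier.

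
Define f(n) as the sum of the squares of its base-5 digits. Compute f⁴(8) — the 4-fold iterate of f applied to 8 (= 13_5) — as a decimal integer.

8 = (1,3)_5 → 1² + 3² = 10
10 = (2,0)_5 → 2² + 0² = 4
4 = (4)_5 → 4² = 16
16 = (3,1)_5 → 3² + 1² = 10

10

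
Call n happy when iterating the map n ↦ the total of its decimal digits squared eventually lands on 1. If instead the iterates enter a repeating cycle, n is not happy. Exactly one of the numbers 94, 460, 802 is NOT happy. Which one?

94: 94 → 97 → 130 → 10 → 1  — reaches 1 (happy)
460: 460 → 52 → 29 → 85 → 89 → 145 → 42 → 20 → 4 → 16 → 37 → 58 → 89  — repeats 89 (not happy)
802: 802 → 68 → 100 → 1  — reaches 1 (happy)

460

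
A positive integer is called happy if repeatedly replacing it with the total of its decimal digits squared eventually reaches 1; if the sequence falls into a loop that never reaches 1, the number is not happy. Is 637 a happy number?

637 → 6² + 3² + 7² = 36 + 9 + 49 = 94
94 → 9² + 4² = 81 + 16 = 97
97 → 9² + 7² = 81 + 49 = 130
130 → 1² + 3² + 0² = 1 + 9 + 0 = 10
10 → 1² + 0² = 1 + 0 = 1  — reached 1.

happy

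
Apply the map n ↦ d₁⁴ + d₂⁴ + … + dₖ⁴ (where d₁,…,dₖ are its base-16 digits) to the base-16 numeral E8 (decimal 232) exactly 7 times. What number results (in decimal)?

642

232 = (14,8)_16 → 14⁴ + 8⁴ = 38416 + 4096 = 42512
42512 = (10,6,1,0)_16 → 10⁴ + 6⁴ + 1⁴ + 0⁴ = 10000 + 1296 + 1 + 0 = 11297
11297 = (2,12,2,1)_16 → 2⁴ + 12⁴ + 2⁴ + 1⁴ = 16 + 20736 + 16 + 1 = 20769
20769 = (5,1,2,1)_16 → 5⁴ + 1⁴ + 2⁴ + 1⁴ = 625 + 1 + 16 + 1 = 643
643 = (2,8,3)_16 → 2⁴ + 8⁴ + 3⁴ = 16 + 4096 + 81 = 4193
4193 = (1,0,6,1)_16 → 1⁴ + 0⁴ + 6⁴ + 1⁴ = 1 + 0 + 1296 + 1 = 1298
1298 = (5,1,2)_16 → 5⁴ + 1⁴ + 2⁴ = 625 + 1 + 16 = 642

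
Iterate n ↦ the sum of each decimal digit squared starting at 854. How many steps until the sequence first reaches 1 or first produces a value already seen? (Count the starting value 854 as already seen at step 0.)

854 → 8² + 5² + 4² = 105
105 → 1² + 0² + 5² = 26
26 → 2² + 6² = 40
40 → 4² + 0² = 16
16 → 1² + 6² = 37
37 → 3² + 7² = 58
58 → 5² + 8² = 89
89 → 8² + 9² = 145
145 → 1² + 4² + 5² = 42
42 → 4² + 2² = 20
20 → 2² + 0² = 4
4 → 4² = 16  — 16 repeats.
That took 12 steps.

12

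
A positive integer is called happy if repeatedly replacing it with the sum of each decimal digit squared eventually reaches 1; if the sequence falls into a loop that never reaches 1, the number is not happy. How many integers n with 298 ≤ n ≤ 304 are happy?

2

298: 298 → 149 → 98 → 145 → 42 → 20 → 4 → 16 → 37 → 58 → 89 → 145  (repeats 145)
299: 299 → 166 → 73 → 58 → 89 → 145 → 42 → 20 → 4 → 16 → 37 → 58  (repeats 58)
300: 300 → 9 → 81 → 65 → 61 → 37 → 58 → 89 → 145 → 42 → 20 → 4 → 16 → 37  (repeats 37)
301: 301 → 10 → 1  (reaches 1)
302: 302 → 13 → 10 → 1  (reaches 1)
303: 303 → 18 → 65 → 61 → 37 → 58 → 89 → 145 → 42 → 20 → 4 → 16 → 37  (repeats 37)
304: 304 → 25 → 29 → 85 → 89 → 145 → 42 → 20 → 4 → 16 → 37 → 58 → 89  (repeats 89)
happy: 301, 302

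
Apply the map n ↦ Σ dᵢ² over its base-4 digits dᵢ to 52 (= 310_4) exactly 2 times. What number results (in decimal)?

8

52 = (3,1,0)_4 → 3² + 1² + 0² = 10
10 = (2,2)_4 → 2² + 2² = 8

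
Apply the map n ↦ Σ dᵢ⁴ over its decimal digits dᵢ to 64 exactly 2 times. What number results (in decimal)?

1267

64 → 1552
1552 → 1267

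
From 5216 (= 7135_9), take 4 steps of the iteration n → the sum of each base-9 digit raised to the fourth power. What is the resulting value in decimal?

5216 = (7,1,3,5)_9 → 7⁴ + 1⁴ + 3⁴ + 5⁴ = 2401 + 1 + 81 + 625 = 3108
3108 = (4,2,3,3)_9 → 4⁴ + 2⁴ + 3⁴ + 3⁴ = 256 + 16 + 81 + 81 = 434
434 = (5,3,2)_9 → 5⁴ + 3⁴ + 2⁴ = 625 + 81 + 16 = 722
722 = (8,8,2)_9 → 8⁴ + 8⁴ + 2⁴ = 4096 + 4096 + 16 = 8208

8208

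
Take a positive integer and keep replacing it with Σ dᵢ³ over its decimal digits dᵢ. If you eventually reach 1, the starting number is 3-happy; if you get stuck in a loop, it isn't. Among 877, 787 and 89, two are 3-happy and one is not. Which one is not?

89

877: 877 → 1198 → 1243 → 100 → 1  — reaches 1 (3-happy)
787: 787 → 1198 → 1243 → 100 → 1  — reaches 1 (3-happy)
89: 89 → 1241 → 74 → 407 → 407  — repeats 407 (not 3-happy)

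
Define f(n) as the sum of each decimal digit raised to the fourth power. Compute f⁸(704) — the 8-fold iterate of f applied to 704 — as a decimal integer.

6725

704 → 7⁴ + 0⁴ + 4⁴ = 2657
2657 → 2⁴ + 6⁴ + 5⁴ + 7⁴ = 4338
4338 → 4⁴ + 3⁴ + 3⁴ + 8⁴ = 4514
4514 → 4⁴ + 5⁴ + 1⁴ + 4⁴ = 1138
1138 → 1⁴ + 1⁴ + 3⁴ + 8⁴ = 4179
4179 → 4⁴ + 1⁴ + 7⁴ + 9⁴ = 9219
9219 → 9⁴ + 2⁴ + 1⁴ + 9⁴ = 13139
13139 → 1⁴ + 3⁴ + 1⁴ + 3⁴ + 9⁴ = 6725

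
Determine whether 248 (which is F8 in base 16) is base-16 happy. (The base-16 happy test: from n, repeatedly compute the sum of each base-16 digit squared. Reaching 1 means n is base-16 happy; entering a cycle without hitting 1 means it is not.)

base-16 happy

248 = (15,8)_16 → 15² + 8² = 289
289 = (1,2,1)_16 → 1² + 2² + 1² = 6
6 = (6)_16 → 6² = 36
36 = (2,4)_16 → 2² + 4² = 20
20 = (1,4)_16 → 1² + 4² = 17
17 = (1,1)_16 → 1² + 1² = 2
2 = (2)_16 → 2² = 4
4 = (4)_16 → 4² = 16
16 = (1,0)_16 → 1² + 0² = 1  — reached 1.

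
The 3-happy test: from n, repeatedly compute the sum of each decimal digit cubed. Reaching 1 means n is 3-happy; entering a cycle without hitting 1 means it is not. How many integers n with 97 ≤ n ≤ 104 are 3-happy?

1

97: 97 → 1072 → 352 → 160 → 217 → 352  (repeats 352)
98: 98 → 1241 → 74 → 407 → 407  (repeats 407)
99: 99 → 1458 → 702 → 351 → 153 → 153  (repeats 153)
100: 100 → 1  (reaches 1)
101: 101 → 2 → 8 → 512 → 134 → 92 → 737 → 713 → 371 → 371  (repeats 371)
102: 102 → 9 → 729 → 1080 → 513 → 153 → 153  (repeats 153)
103: 103 → 28 → 520 → 133 → 55 → 250 → 133  (repeats 133)
104: 104 → 65 → 341 → 92 → 737 → 713 → 371 → 371  (repeats 371)
3-happy: 100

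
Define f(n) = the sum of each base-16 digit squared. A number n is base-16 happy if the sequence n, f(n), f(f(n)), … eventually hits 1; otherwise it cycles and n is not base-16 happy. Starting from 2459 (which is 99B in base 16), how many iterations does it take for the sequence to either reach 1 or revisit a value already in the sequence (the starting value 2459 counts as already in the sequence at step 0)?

2459 = (9,9,11)_16 → 9² + 9² + 11² = 283
283 = (1,1,11)_16 → 1² + 1² + 11² = 123
123 = (7,11)_16 → 7² + 11² = 170
170 = (10,10)_16 → 10² + 10² = 200
200 = (12,8)_16 → 12² + 8² = 208
208 = (13,0)_16 → 13² + 0² = 169
169 = (10,9)_16 → 10² + 9² = 181
181 = (11,5)_16 → 11² + 5² = 146
146 = (9,2)_16 → 9² + 2² = 85
85 = (5,5)_16 → 5² + 5² = 50
50 = (3,2)_16 → 3² + 2² = 13
13 = (13)_16 → 13² = 169  — 169 repeats.
That took 12 steps.

12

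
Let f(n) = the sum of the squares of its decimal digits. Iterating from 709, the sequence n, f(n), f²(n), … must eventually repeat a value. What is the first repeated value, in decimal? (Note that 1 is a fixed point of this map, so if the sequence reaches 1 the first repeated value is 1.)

1

709 → 130
130 → 10
10 → 1  — reached the fixed point 1.
1 → 1, so 1 is the first repeated value.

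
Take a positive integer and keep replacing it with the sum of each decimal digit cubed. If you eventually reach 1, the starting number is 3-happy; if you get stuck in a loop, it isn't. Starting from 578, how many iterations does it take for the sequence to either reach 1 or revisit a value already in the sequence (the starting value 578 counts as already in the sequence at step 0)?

578 → 980
980 → 1241
1241 → 74
74 → 407
407 → 407  — 407 repeats.
That took 5 steps.

5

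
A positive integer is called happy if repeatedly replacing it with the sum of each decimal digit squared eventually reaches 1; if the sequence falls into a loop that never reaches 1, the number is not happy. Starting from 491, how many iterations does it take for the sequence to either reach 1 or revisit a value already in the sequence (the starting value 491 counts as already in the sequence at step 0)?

491 → 4² + 9² + 1² = 98
98 → 9² + 8² = 145
145 → 1² + 4² + 5² = 42
42 → 4² + 2² = 20
20 → 2² + 0² = 4
4 → 4² = 16
16 → 1² + 6² = 37
37 → 3² + 7² = 58
58 → 5² + 8² = 89
89 → 8² + 9² = 145  — 145 repeats.
That took 10 steps.

10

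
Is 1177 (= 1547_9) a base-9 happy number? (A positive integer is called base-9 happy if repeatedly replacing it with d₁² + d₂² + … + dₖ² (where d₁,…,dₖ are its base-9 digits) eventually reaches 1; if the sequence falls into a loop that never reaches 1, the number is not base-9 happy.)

1177 = (1,5,4,7)_9 → 1² + 5² + 4² + 7² = 1 + 25 + 16 + 49 = 91
91 = (1,1,1)_9 → 1² + 1² + 1² = 1 + 1 + 1 = 3
3 = (3)_9 → 3² = 9
9 = (1,0)_9 → 1² + 0² = 1 + 0 = 1  — reached 1.

base-9 happy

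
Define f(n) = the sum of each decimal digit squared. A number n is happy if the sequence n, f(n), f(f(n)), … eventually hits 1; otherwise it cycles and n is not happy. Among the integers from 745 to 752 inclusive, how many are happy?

745: 745 → 90 → 81 → 65 → 61 → 37 → 58 → 89 → 145 → 42 → 20 → 4 → 16 → 37  (repeats 37)
746: 746 → 101 → 2 → 4 → 16 → 37 → 58 → 89 → 145 → 42 → 20 → 4  (repeats 4)
747: 747 → 114 → 18 → 65 → 61 → 37 → 58 → 89 → 145 → 42 → 20 → 4 → 16 → 37  (repeats 37)
748: 748 → 129 → 86 → 100 → 1  (reaches 1)
749: 749 → 146 → 53 → 34 → 25 → 29 → 85 → 89 → 145 → 42 → 20 → 4 → 16 → 37 → 58 → 89  (repeats 89)
750: 750 → 74 → 65 → 61 → 37 → 58 → 89 → 145 → 42 → 20 → 4 → 16 → 37  (repeats 37)
751: 751 → 75 → 74 → 65 → 61 → 37 → 58 → 89 → 145 → 42 → 20 → 4 → 16 → 37  (repeats 37)
752: 752 → 78 → 113 → 11 → 2 → 4 → 16 → 37 → 58 → 89 → 145 → 42 → 20 → 4  (repeats 4)
happy: 748

1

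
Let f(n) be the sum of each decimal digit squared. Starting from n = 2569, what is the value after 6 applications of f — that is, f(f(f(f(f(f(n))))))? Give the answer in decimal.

85

2569 → 2² + 5² + 6² + 9² = 4 + 25 + 36 + 81 = 146
146 → 1² + 4² + 6² = 1 + 16 + 36 = 53
53 → 5² + 3² = 25 + 9 = 34
34 → 3² + 4² = 9 + 16 = 25
25 → 2² + 5² = 4 + 25 = 29
29 → 2² + 9² = 4 + 81 = 85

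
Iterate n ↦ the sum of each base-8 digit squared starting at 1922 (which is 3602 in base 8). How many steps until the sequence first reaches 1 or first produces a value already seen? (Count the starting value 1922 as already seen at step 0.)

6

1922 = (3,6,0,2)_8 → 3² + 6² + 0² + 2² = 49
49 = (6,1)_8 → 6² + 1² = 37
37 = (4,5)_8 → 4² + 5² = 41
41 = (5,1)_8 → 5² + 1² = 26
26 = (3,2)_8 → 3² + 2² = 13
13 = (1,5)_8 → 1² + 5² = 26  — 26 repeats.
That took 6 steps.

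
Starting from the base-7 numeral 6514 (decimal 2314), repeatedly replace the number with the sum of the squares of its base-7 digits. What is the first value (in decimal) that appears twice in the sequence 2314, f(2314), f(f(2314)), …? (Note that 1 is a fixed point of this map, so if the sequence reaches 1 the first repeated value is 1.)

2

2314 = (6,5,1,4)_7 → 6² + 5² + 1² + 4² = 78
78 = (1,4,1)_7 → 1² + 4² + 1² = 18
18 = (2,4)_7 → 2² + 4² = 20
20 = (2,6)_7 → 2² + 6² = 40
40 = (5,5)_7 → 5² + 5² = 50
50 = (1,0,1)_7 → 1² + 0² + 1² = 2
2 = (2)_7 → 2² = 4
4 = (4)_7 → 4² = 16
16 = (2,2)_7 → 2² + 2² = 8
8 = (1,1)_7 → 1² + 1² = 2  — 2 already appeared earlier.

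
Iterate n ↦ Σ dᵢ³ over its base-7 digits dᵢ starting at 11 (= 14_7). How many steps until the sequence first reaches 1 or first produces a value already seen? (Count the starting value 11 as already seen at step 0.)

11 = (1,4)_7 → 1³ + 4³ = 1 + 64 = 65
65 = (1,2,2)_7 → 1³ + 2³ + 2³ = 1 + 8 + 8 = 17
17 = (2,3)_7 → 2³ + 3³ = 8 + 27 = 35
35 = (5,0)_7 → 5³ + 0³ = 125 + 0 = 125
125 = (2,3,6)_7 → 2³ + 3³ + 6³ = 8 + 27 + 216 = 251
251 = (5,0,6)_7 → 5³ + 0³ + 6³ = 125 + 0 + 216 = 341
341 = (6,6,5)_7 → 6³ + 6³ + 5³ = 216 + 216 + 125 = 557
557 = (1,4,2,4)_7 → 1³ + 4³ + 2³ + 4³ = 1 + 64 + 8 + 64 = 137
137 = (2,5,4)_7 → 2³ + 5³ + 4³ = 8 + 125 + 64 = 197
197 = (4,0,1)_7 → 4³ + 0³ + 1³ = 64 + 0 + 1 = 65  — 65 repeats.
That took 10 steps.

10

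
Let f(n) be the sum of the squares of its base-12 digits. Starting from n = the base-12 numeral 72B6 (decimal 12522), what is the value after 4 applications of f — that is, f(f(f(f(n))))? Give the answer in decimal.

12522 = (7,2,11,6)_12 → 7² + 2² + 11² + 6² = 210
210 = (1,5,6)_12 → 1² + 5² + 6² = 62
62 = (5,2)_12 → 5² + 2² = 29
29 = (2,5)_12 → 2² + 5² = 29

29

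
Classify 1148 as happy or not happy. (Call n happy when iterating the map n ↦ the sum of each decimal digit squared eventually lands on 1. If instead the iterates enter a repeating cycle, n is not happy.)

1148 → 1² + 1² + 4² + 8² = 82
82 → 8² + 2² = 68
68 → 6² + 8² = 100
100 → 1² + 0² + 0² = 1  — reached 1.

happy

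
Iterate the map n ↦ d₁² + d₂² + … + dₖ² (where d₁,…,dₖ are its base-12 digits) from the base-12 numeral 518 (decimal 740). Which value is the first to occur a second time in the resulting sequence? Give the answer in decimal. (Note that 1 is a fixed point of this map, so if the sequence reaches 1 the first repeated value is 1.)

740 = (5,1,8)_12 → 5² + 1² + 8² = 90
90 = (7,6)_12 → 7² + 6² = 85
85 = (7,1)_12 → 7² + 1² = 50
50 = (4,2)_12 → 4² + 2² = 20
20 = (1,8)_12 → 1² + 8² = 65
65 = (5,5)_12 → 5² + 5² = 50  — 50 already appeared earlier.

50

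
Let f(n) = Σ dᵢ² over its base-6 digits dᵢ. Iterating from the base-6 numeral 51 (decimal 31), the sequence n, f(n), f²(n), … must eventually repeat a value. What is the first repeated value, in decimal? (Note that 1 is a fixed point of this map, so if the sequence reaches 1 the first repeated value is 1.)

26

31 = (5,1)_6 → 5² + 1² = 26
26 = (4,2)_6 → 4² + 2² = 20
20 = (3,2)_6 → 3² + 2² = 13
13 = (2,1)_6 → 2² + 1² = 5
5 = (5)_6 → 5² = 25
25 = (4,1)_6 → 4² + 1² = 17
17 = (2,5)_6 → 2² + 5² = 29
29 = (4,5)_6 → 4² + 5² = 41
41 = (1,0,5)_6 → 1² + 0² + 5² = 26  — 26 already appeared earlier.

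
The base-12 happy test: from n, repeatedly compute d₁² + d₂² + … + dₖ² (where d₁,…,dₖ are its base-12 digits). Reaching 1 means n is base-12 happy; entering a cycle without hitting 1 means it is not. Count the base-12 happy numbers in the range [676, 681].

1

676: 676 → 96 → 64 → 41 → 34 → 104 → 128 → 164 → 66 → 61 → 26 → 8 → 64  (repeats 64)
677: 677 → 105 → 145 → 2 → 4 → 16 → 17 → 26 → 8 → 64 → 41 → 34 → 104 → 128 → 164 → 66 → 61 → 26  (repeats 26)
678: 678 → 116 → 145 → 2 → 4 → 16 → 17 → 26 → 8 → 64 → 41 → 34 → 104 → 128 → 164 → 66 → 61 → 26  (repeats 26)
679: 679 → 129 → 181 → 11 → 121 → 101 → 89 → 74 → 40 → 25 → 5 → 25  (repeats 25)
680: 680 → 144 → 1  (reaches 1)
681: 681 → 161 → 27 → 13 → 2 → 4 → 16 → 17 → 26 → 8 → 64 → 41 → 34 → 104 → 128 → 164 → 66 → 61 → 26  (repeats 26)
base-12 happy: 680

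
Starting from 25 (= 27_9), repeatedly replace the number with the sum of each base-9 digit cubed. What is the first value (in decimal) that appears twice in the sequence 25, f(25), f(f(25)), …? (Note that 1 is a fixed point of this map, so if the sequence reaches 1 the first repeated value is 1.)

25 = (2,7)_9 → 2³ + 7³ = 8 + 343 = 351
351 = (4,3,0)_9 → 4³ + 3³ + 0³ = 64 + 27 + 0 = 91
91 = (1,1,1)_9 → 1³ + 1³ + 1³ = 1 + 1 + 1 = 3
3 = (3)_9 → 3³ = 27
27 = (3,0)_9 → 3³ + 0³ = 27 + 0 = 27  — 27 already appeared earlier.

27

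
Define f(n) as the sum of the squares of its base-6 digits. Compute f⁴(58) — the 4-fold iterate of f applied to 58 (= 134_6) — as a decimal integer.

58 = (1,3,4)_6 → 1² + 3² + 4² = 26
26 = (4,2)_6 → 4² + 2² = 20
20 = (3,2)_6 → 3² + 2² = 13
13 = (2,1)_6 → 2² + 1² = 5

5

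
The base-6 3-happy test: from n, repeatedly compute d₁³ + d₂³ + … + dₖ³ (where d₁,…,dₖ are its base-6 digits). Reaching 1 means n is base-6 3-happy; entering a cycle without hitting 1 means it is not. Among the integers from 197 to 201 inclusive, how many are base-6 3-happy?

197: 197 → 258 → 3 → 27 → 91 → 36 → 1  — base-6 3-happy
198: 198 → 152 → 73 → 9 → 28 → 128 → 62 → 73  — not base-6 3-happy
199: 199 → 153 → 92 → 43 → 3 → 27 → 91 → 36 → 1  — base-6 3-happy
200: 200 → 160 → 136 → 155 → 190 → 190  — not base-6 3-happy
201: 201 → 179 → 314 → 81 → 36 → 1  — base-6 3-happy
base-6 3-happy: 197, 199, 201

3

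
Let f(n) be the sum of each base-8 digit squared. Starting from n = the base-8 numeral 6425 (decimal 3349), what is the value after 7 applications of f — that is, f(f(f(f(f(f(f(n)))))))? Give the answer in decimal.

16

3349 = (6,4,2,5)_8 → 6² + 4² + 2² + 5² = 81
81 = (1,2,1)_8 → 1² + 2² + 1² = 6
6 = (6)_8 → 6² = 36
36 = (4,4)_8 → 4² + 4² = 32
32 = (4,0)_8 → 4² + 0² = 16
16 = (2,0)_8 → 2² + 0² = 4
4 = (4)_8 → 4² = 16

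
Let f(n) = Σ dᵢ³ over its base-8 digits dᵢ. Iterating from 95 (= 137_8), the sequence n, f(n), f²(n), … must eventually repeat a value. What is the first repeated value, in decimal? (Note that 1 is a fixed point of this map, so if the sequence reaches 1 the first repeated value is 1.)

1

95 = (1,3,7)_8 → 1³ + 3³ + 7³ = 371
371 = (5,6,3)_8 → 5³ + 6³ + 3³ = 368
368 = (5,6,0)_8 → 5³ + 6³ + 0³ = 341
341 = (5,2,5)_8 → 5³ + 2³ + 5³ = 258
258 = (4,0,2)_8 → 4³ + 0³ + 2³ = 72
72 = (1,1,0)_8 → 1³ + 1³ + 0³ = 2
2 = (2)_8 → 2³ = 8
8 = (1,0)_8 → 1³ + 0³ = 1  — reached the fixed point 1.
1 → 1, so 1 is the first repeated value.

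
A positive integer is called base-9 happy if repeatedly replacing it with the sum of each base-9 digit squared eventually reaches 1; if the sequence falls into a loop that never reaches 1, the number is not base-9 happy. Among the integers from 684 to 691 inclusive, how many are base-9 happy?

684: 684 → 80 → 128 → 30 → 18 → 4 → 16 → 50 → 50  (repeats 50)
685: 685 → 81 → 1  (reaches 1)
686: 686 → 84 → 10 → 2 → 4 → 16 → 50 → 50  (repeats 50)
687: 687 → 89 → 65 → 53 → 89  (repeats 89)
688: 688 → 96 → 38 → 20 → 8 → 64 → 50 → 50  (repeats 50)
689: 689 → 105 → 41 → 41  (repeats 41)
690: 690 → 116 → 74 → 68 → 74  (repeats 74)
691: 691 → 129 → 35 → 73 → 65 → 53 → 89 → 65  (repeats 65)
base-9 happy: 685

1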